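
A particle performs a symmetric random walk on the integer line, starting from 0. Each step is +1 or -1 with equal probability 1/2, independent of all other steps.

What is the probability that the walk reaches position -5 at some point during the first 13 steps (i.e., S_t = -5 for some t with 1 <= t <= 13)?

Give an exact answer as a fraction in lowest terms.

Count via complement. Let g(t,s) = #length-t paths at position s with S_1..S_t all ≠ -5.
g(t,s) = g(t-1,s-1) + g(t-1,s+1) for s ≠ -5; g(t,-5) = 0.
t=0: g(0,0)=1
t=1: g(1,-1)=1 g(1,1)=1
t=2: g(2,-2)=1 g(2,0)=2 g(2,2)=1
t=3: g(3,-3)=1 g(3,-1)=3 g(3,1)=3 g(3,3)=1
t=4: g(4,-4)=1 g(4,-2)=4 g(4,0)=6 g(4,2)=4 g(4,4)=1
t=5: g(5,-3)=5 g(5,-1)=10 g(5,1)=10 g(5,3)=5 g(5,5)=1
t=6: g(6,-4)=5 g(6,-2)=15 g(6,0)=20 g(6,2)=15 g(6,4)=6 g(6,6)=1
t=7: g(7,-3)=20 g(7,-1)=35 g(7,1)=35 g(7,3)=21 g(7,5)=7 g(7,7)=1
t=8: g(8,-4)=20 g(8,-2)=55 g(8,0)=70 g(8,2)=56 g(8,4)=28 g(8,6)=8 g(8,8)=1
t=9: g(9,-3)=75 g(9,-1)=125 g(9,1)=126 g(9,3)=84 g(9,5)=36 g(9,7)=9 g(9,9)=1
t=10: g(10,-4)=75 g(10,-2)=200 g(10,0)=251 g(10,2)=210 g(10,4)=120 g(10,6)=45 g(10,8)=10 g(10,10)=1
t=11: g(11,-3)=275 g(11,-1)=451 g(11,1)=461 g(11,3)=330 g(11,5)=165 g(11,7)=55 g(11,9)=11 g(11,11)=1
t=12: g(12,-4)=275 g(12,-2)=726 g(12,0)=912 g(12,2)=791 g(12,4)=495 g(12,6)=220 g(12,8)=66 g(12,10)=12 g(12,12)=1
t=13: g(13,-3)=1001 g(13,-1)=1638 g(13,1)=1703 g(13,3)=1286 g(13,5)=715 g(13,7)=286 g(13,9)=78 g(13,11)=13 g(13,13)=1
Paths never hitting -5: Σ_s g(13,s) = 6721
Paths hitting -5: 2^13 - 6721 = 1471
P = 1471/8192 = 1471/8192

Answer: 1471/8192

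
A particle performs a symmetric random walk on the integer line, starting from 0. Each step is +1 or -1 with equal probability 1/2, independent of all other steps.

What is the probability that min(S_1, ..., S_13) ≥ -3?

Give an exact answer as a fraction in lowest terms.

Answer: 3003/4096

Derivation:
Let f(t,s) = #length-t paths at position s with S_1..S_t all ≥ -3.
f(t,s) = f(t-1,s-1) + f(t-1,s+1) for s ≥ -3; f(t,s) = 0 for s < -3.
t=0: f(0,0)=1
t=1: f(1,-1)=1 f(1,1)=1
t=2: f(2,-2)=1 f(2,0)=2 f(2,2)=1
t=3: f(3,-3)=1 f(3,-1)=3 f(3,1)=3 f(3,3)=1
t=4: f(4,-2)=4 f(4,0)=6 f(4,2)=4 f(4,4)=1
t=5: f(5,-3)=4 f(5,-1)=10 f(5,1)=10 f(5,3)=5 f(5,5)=1
t=6: f(6,-2)=14 f(6,0)=20 f(6,2)=15 f(6,4)=6 f(6,6)=1
t=7: f(7,-3)=14 f(7,-1)=34 f(7,1)=35 f(7,3)=21 f(7,5)=7 f(7,7)=1
t=8: f(8,-2)=48 f(8,0)=69 f(8,2)=56 f(8,4)=28 f(8,6)=8 f(8,8)=1
t=9: f(9,-3)=48 f(9,-1)=117 f(9,1)=125 f(9,3)=84 f(9,5)=36 f(9,7)=9 f(9,9)=1
t=10: f(10,-2)=165 f(10,0)=242 f(10,2)=209 f(10,4)=120 f(10,6)=45 f(10,8)=10 f(10,10)=1
t=11: f(11,-3)=165 f(11,-1)=407 f(11,1)=451 f(11,3)=329 f(11,5)=165 f(11,7)=55 f(11,9)=11 f(11,11)=1
t=12: f(12,-2)=572 f(12,0)=858 f(12,2)=780 f(12,4)=494 f(12,6)=220 f(12,8)=66 f(12,10)=12 f(12,12)=1
t=13: f(13,-3)=572 f(13,-1)=1430 f(13,1)=1638 f(13,3)=1274 f(13,5)=714 f(13,7)=286 f(13,9)=78 f(13,11)=13 f(13,13)=1
Σ_s f(13,s) = 6006
P = 6006/8192 = 3003/4096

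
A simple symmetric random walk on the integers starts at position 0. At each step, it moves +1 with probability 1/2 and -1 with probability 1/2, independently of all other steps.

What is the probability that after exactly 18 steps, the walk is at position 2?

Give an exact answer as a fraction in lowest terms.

Answer: 21879/131072

Derivation:
To reach position 2 after 18 steps: need 10 steps of +1 and 8 of -1.
Favorable paths: C(18,10) = 43758
Total paths: 2^18 = 262144
P = 43758/262144 = 21879/131072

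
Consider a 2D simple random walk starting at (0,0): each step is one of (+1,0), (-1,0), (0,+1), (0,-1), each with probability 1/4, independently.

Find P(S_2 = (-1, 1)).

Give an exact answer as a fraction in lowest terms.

Let h be the number of horizontal steps (so 2-h are vertical). To end at (-1,1) need (h-1)/2 right-steps and ((2-h)+1)/2 up-steps.
Sum over h with 1 ≤ h ≤ 1, h ≡ 1 (mod 2), 2-h ≡ 1 (mod 2):
h=1: C(2,1)·C(1,0)·C(1,1) = 2·1·1 = 2
Total favorable: 2
Total paths: 4^2 = 16
P = 2/16 = 1/8

Answer: 1/8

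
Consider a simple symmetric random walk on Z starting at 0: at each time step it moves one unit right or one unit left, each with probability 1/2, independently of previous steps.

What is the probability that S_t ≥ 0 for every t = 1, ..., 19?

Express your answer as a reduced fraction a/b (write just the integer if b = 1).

Answer: 46189/262144

Derivation:
Let f(t,s) = #length-t paths at position s with S_1..S_t all ≥ 0.
f(t,s) = f(t-1,s-1) + f(t-1,s+1) for s ≥ 0; f(t,s) = 0 for s < 0.
t=0: f(0,0)=1
t=1: f(1,1)=1
t=2: f(2,0)=1 f(2,2)=1
t=3: f(3,1)=2 f(3,3)=1
t=4: f(4,0)=2 f(4,2)=3 f(4,4)=1
t=5: f(5,1)=5 f(5,3)=4 f(5,5)=1
t=6: f(6,0)=5 f(6,2)=9 f(6,4)=5 f(6,6)=1
t=7: f(7,1)=14 f(7,3)=14 f(7,5)=6 f(7,7)=1
t=8: f(8,0)=14 f(8,2)=28 f(8,4)=20 f(8,6)=7 f(8,8)=1
t=9: f(9,1)=42 f(9,3)=48 f(9,5)=27 f(9,7)=8 f(9,9)=1
t=10: f(10,0)=42 f(10,2)=90 f(10,4)=75 f(10,6)=35 f(10,8)=9 f(10,10)=1
t=11: f(11,1)=132 f(11,3)=165 f(11,5)=110 f(11,7)=44 f(11,9)=10 f(11,11)=1
t=12: f(12,0)=132 f(12,2)=297 f(12,4)=275 f(12,6)=154 f(12,8)=54 f(12,10)=11 f(12,12)=1
t=13: f(13,1)=429 f(13,3)=572 f(13,5)=429 f(13,7)=208 f(13,9)=65 f(13,11)=12 f(13,13)=1
t=14: f(14,0)=429 f(14,2)=1001 f(14,4)=1001 f(14,6)=637 f(14,8)=273 f(14,10)=77 f(14,12)=13 f(14,14)=1
t=15: f(15,1)=1430 f(15,3)=2002 f(15,5)=1638 f(15,7)=910 f(15,9)=350 f(15,11)=90 f(15,13)=14 f(15,15)=1
t=16: f(16,0)=1430 f(16,2)=3432 f(16,4)=3640 f(16,6)=2548 f(16,8)=1260 f(16,10)=440 f(16,12)=104 f(16,14)=15 f(16,16)=1
t=17: f(17,1)=4862 f(17,3)=7072 f(17,5)=6188 f(17,7)=3808 f(17,9)=1700 f(17,11)=544 f(17,13)=119 f(17,15)=16 f(17,17)=1
t=18: f(18,0)=4862 f(18,2)=11934 f(18,4)=13260 f(18,6)=9996 f(18,8)=5508 f(18,10)=2244 f(18,12)=663 f(18,14)=135 f(18,16)=17 f(18,18)=1
t=19: f(19,1)=16796 f(19,3)=25194 f(19,5)=23256 f(19,7)=15504 f(19,9)=7752 f(19,11)=2907 f(19,13)=798 f(19,15)=152 f(19,17)=18 f(19,19)=1
Σ_s f(19,s) = 92378
P = 92378/524288 = 46189/262144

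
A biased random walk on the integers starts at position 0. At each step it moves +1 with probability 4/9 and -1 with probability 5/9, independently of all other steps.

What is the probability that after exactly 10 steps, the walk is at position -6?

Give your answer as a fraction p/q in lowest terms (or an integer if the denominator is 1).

Answer: 31250000/387420489

Derivation:
To reach position -6 after 10 steps: need 2 steps of +1 and 8 steps of -1.
Number of such sequences: C(10,2) = 45
Each has probability (4/9)^2 · (5/9)^8 = 6250000/3486784401
P = 45 · 6250000/3486784401 = 31250000/387420489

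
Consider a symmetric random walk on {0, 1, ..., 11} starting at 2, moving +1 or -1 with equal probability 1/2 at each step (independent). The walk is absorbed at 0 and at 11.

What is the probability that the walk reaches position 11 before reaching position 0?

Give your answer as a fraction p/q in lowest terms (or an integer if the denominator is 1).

Symmetric walk (p = 1/2): the harmonic-function argument gives P(hit 11 before 0 | start at 2) = a/N.
P = 2/11 = 2/11

Answer: 2/11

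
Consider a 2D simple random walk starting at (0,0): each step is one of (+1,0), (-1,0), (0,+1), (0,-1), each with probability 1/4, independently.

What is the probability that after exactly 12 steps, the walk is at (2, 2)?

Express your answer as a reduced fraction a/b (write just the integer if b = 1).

Let h be the number of horizontal steps (so 12-h are vertical). To end at (2,2) need (h+2)/2 right-steps and ((12-h)+2)/2 up-steps.
Sum over h with 2 ≤ h ≤ 10, h ≡ 0 (mod 2), 12-h ≡ 0 (mod 2):
h=2: C(12,2)·C(2,2)·C(10,6) = 66·1·210 = 13860
h=4: C(12,4)·C(4,3)·C(8,5) = 495·4·56 = 110880
h=6: C(12,6)·C(6,4)·C(6,4) = 924·15·15 = 207900
h=8: C(12,8)·C(8,5)·C(4,3) = 495·56·4 = 110880
h=10: C(12,10)·C(10,6)·C(2,2) = 66·210·1 = 13860
Total favorable: 457380
Total paths: 4^12 = 16777216
P = 457380/16777216 = 114345/4194304

Answer: 114345/4194304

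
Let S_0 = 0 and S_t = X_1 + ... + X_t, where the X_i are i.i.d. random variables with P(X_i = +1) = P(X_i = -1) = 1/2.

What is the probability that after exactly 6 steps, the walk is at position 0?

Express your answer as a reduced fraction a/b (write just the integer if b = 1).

Answer: 5/16

Derivation:
To return to 0 after 6 steps: need exactly 3 steps of +1 and 3 of -1.
Favorable paths: C(6,3) = 20
Total paths: 2^6 = 64
P = 20/64 = 5/16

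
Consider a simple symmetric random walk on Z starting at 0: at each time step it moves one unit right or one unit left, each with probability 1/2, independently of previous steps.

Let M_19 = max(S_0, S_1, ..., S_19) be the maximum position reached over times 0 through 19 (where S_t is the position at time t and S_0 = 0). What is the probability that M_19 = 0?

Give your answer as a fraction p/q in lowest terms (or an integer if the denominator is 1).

Answer: 46189/262144

Derivation:
Let M_19 = max(S_0,...,S_19). Use the reflection principle: for j ≥ 1, #{paths with M_19 ≥ j} = #{S_19 ≥ j} + #{S_19 ≥ j+1}.
P(M_19 ≥ 0) = 1 since S_0 = 0, so #{M_19 ≥ 0} = 524288.
#{M_19 ≥ 1} = #{S_19 ≥ 1} + #{S_19 ≥ 2} = 262144 + 169766 = 431910.
#{M_19 = 0} = 524288 - 431910 = 92378.
P(M_19 = 0) = 92378/524288 = 46189/262144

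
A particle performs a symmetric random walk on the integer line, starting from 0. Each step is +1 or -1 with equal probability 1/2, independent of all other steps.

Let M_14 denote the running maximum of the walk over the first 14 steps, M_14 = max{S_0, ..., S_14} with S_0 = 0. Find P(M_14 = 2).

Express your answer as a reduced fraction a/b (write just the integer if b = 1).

Let M_14 = max(S_0,...,S_14). Use the reflection principle: for j ≥ 1, #{paths with M_14 ≥ j} = #{S_14 ≥ j} + #{S_14 ≥ j+1}.
By reflection, #{M_14 ≥ 2} = #{S_14 ≥ 2} + #{S_14 ≥ 3} = 6476 + 3473 = 9949.
#{M_14 ≥ 3} = #{S_14 ≥ 3} + #{S_14 ≥ 4} = 3473 + 3473 = 6946.
#{M_14 = 2} = 9949 - 6946 = 3003.
P(M_14 = 2) = 3003/16384 = 3003/16384

Answer: 3003/16384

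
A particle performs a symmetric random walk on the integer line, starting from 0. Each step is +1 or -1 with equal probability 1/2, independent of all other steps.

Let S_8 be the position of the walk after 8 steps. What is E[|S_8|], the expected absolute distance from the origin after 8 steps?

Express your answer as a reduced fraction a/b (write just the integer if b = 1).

Answer: 35/16

Derivation:
S_8 takes values m ≡ 0 (mod 2) with |m| ≤ 8; P(S_8=m) = C(8,(8+m)/2)/2^8.
Total paths: 2^8 = 256
Distribution: P(S=-8)=1/256, P(S=-6)=8/256, P(S=-4)=28/256, P(S=-2)=56/256, P(S=0)=70/256, P(S=2)=56/256, P(S=4)=28/256, P(S=6)=8/256, P(S=8)=1/256
E[|S_8|] = Σ_m |m|·P(S_8=m) = 560/256 = 35/16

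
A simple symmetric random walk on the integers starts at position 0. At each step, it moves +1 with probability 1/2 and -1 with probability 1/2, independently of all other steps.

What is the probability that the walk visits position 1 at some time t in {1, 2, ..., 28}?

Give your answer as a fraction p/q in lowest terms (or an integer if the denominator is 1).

Count via complement. Let g(t,s) = #length-t paths at position s with S_1..S_t all ≠ 1.
g(t,s) = g(t-1,s-1) + g(t-1,s+1) for s ≠ 1; g(t,1) = 0.
t=0: g(0,0)=1
t=1: g(1,-1)=1
t=2: g(2,-2)=1 g(2,0)=1
t=3: g(3,-3)=1 g(3,-1)=2
t=4: g(4,-4)=1 g(4,-2)=3 g(4,0)=2
t=5: g(5,-5)=1 g(5,-3)=4 g(5,-1)=5
t=6: g(6,-6)=1 g(6,-4)=5 g(6,-2)=9 g(6,0)=5
t=7: g(7,-7)=1 g(7,-5)=6 g(7,-3)=14 g(7,-1)=14
t=8: g(8,-8)=1 g(8,-6)=7 g(8,-4)=20 g(8,-2)=28 g(8,0)=14
t=9: g(9,-9)=1 g(9,-7)=8 g(9,-5)=27 g(9,-3)=48 g(9,-1)=42
t=10: g(10,-10)=1 g(10,-8)=9 g(10,-6)=35 g(10,-4)=75 g(10,-2)=90 g(10,0)=42
t=11: g(11,-11)=1 g(11,-9)=10 g(11,-7)=44 g(11,-5)=110 g(11,-3)=165 g(11,-1)=132
t=12: g(12,-12)=1 g(12,-10)=11 g(12,-8)=54 g(12,-6)=154 g(12,-4)=275 g(12,-2)=297 g(12,0)=132
t=13: g(13,-13)=1 g(13,-11)=12 g(13,-9)=65 g(13,-7)=208 g(13,-5)=429 g(13,-3)=572 g(13,-1)=429
t=14: g(14,-14)=1 g(14,-12)=13 g(14,-10)=77 g(14,-8)=273 g(14,-6)=637 g(14,-4)=1001 g(14,-2)=1001 g(14,0)=429
t=15: g(15,-15)=1 g(15,-13)=14 g(15,-11)=90 g(15,-9)=350 g(15,-7)=910 g(15,-5)=1638 g(15,-3)=2002 g(15,-1)=1430
t=16: g(16,-16)=1 g(16,-14)=15 g(16,-12)=104 g(16,-10)=440 g(16,-8)=1260 g(16,-6)=2548 g(16,-4)=3640 g(16,-2)=3432 g(16,0)=1430
t=17: g(17,-17)=1 g(17,-15)=16 g(17,-13)=119 g(17,-11)=544 g(17,-9)=1700 g(17,-7)=3808 g(17,-5)=6188 g(17,-3)=7072 g(17,-1)=4862
t=18: g(18,-18)=1 g(18,-16)=17 g(18,-14)=135 g(18,-12)=663 g(18,-10)=2244 g(18,-8)=5508 g(18,-6)=9996 g(18,-4)=13260 g(18,-2)=11934 g(18,0)=4862
t=19: g(19,-19)=1 g(19,-17)=18 g(19,-15)=152 g(19,-13)=798 g(19,-11)=2907 g(19,-9)=7752 g(19,-7)=15504 g(19,-5)=23256 g(19,-3)=25194 g(19,-1)=16796
t=20: g(20,-20)=1 g(20,-18)=19 g(20,-16)=170 g(20,-14)=950 g(20,-12)=3705 g(20,-10)=10659 g(20,-8)=23256 g(20,-6)=38760 g(20,-4)=48450 g(20,-2)=41990 g(20,0)=16796
t=21: g(21,-21)=1 g(21,-19)=20 g(21,-17)=189 g(21,-15)=1120 g(21,-13)=4655 g(21,-11)=14364 g(21,-9)=33915 g(21,-7)=62016 g(21,-5)=87210 g(21,-3)=90440 g(21,-1)=58786
t=22: g(22,-22)=1 g(22,-20)=21 g(22,-18)=209 g(22,-16)=1309 g(22,-14)=5775 g(22,-12)=19019 g(22,-10)=48279 g(22,-8)=95931 g(22,-6)=149226 g(22,-4)=177650 g(22,-2)=149226 g(22,0)=58786
t=23: g(23,-23)=1 g(23,-21)=22 g(23,-19)=230 g(23,-17)=1518 g(23,-15)=7084 g(23,-13)=24794 g(23,-11)=67298 g(23,-9)=144210 g(23,-7)=245157 g(23,-5)=326876 g(23,-3)=326876 g(23,-1)=208012
t=24: g(24,-24)=1 g(24,-22)=23 g(24,-20)=252 g(24,-18)=1748 g(24,-16)=8602 g(24,-14)=31878 g(24,-12)=92092 g(24,-10)=211508 g(24,-8)=389367 g(24,-6)=572033 g(24,-4)=653752 g(24,-2)=534888 g(24,0)=208012
t=25: g(25,-25)=1 g(25,-23)=24 g(25,-21)=275 g(25,-19)=2000 g(25,-17)=10350 g(25,-15)=40480 g(25,-13)=123970 g(25,-11)=303600 g(25,-9)=600875 g(25,-7)=961400 g(25,-5)=1225785 g(25,-3)=1188640 g(25,-1)=742900
t=26: g(26,-26)=1 g(26,-24)=25 g(26,-22)=299 g(26,-20)=2275 g(26,-18)=12350 g(26,-16)=50830 g(26,-14)=164450 g(26,-12)=427570 g(26,-10)=904475 g(26,-8)=1562275 g(26,-6)=2187185 g(26,-4)=2414425 g(26,-2)=1931540 g(26,0)=742900
t=27: g(27,-27)=1 g(27,-25)=26 g(27,-23)=324 g(27,-21)=2574 g(27,-19)=14625 g(27,-17)=63180 g(27,-15)=215280 g(27,-13)=592020 g(27,-11)=1332045 g(27,-9)=2466750 g(27,-7)=3749460 g(27,-5)=4601610 g(27,-3)=4345965 g(27,-1)=2674440
t=28: g(28,-28)=1 g(28,-26)=27 g(28,-24)=350 g(28,-22)=2898 g(28,-20)=17199 g(28,-18)=77805 g(28,-16)=278460 g(28,-14)=807300 g(28,-12)=1924065 g(28,-10)=3798795 g(28,-8)=6216210 g(28,-6)=8351070 g(28,-4)=8947575 g(28,-2)=7020405 g(28,0)=2674440
Paths never hitting 1: Σ_s g(28,s) = 40116600
Paths hitting 1: 2^28 - 40116600 = 228318856
P = 228318856/268435456 = 28539857/33554432

Answer: 28539857/33554432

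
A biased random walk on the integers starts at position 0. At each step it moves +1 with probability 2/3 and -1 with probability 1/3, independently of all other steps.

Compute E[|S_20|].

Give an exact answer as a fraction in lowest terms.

Answer: 24018023140/3486784401

Derivation:
S_20 takes values m ≡ 0 (mod 2) with |m| ≤ 20; P(S_20=m) = C(20,(20+m)/2) · (2/3)^((20+m)/2) · (1/3)^((20-m)/2).
Distribution: P(S=-20)=1/3486784401, P(S=-18)=40/3486784401, P(S=-16)=760/3486784401, P(S=-14)=3040/1162261467, P(S=-12)=25840/1162261467, P(S=-10)=165376/1162261467, P(S=-8)=826880/1162261467, P(S=-6)=3307520/1162261467, P(S=-4)=10749440/1162261467, P(S=-2)=85995520/3486784401, P(S=0)=189190144/3486784401, P(S=2)=343982080/3486784401, P(S=4)=171991040/1162261467, P(S=6)=211681280/1162261467, P(S=8)=211681280/1162261467, P(S=10)=169345024/1162261467, P(S=12)=105840640/1162261467, P(S=14)=49807360/1162261467, P(S=16)=49807360/3486784401, P(S=18)=10485760/3486784401, P(S=20)=1048576/3486784401
E[|S_20|] = Σ_m |m|·P(S_20=m) = 24018023140/3486784401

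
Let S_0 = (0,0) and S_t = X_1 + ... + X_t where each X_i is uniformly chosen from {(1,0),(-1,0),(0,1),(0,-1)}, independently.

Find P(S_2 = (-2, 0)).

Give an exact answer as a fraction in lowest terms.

Let h be the number of horizontal steps (so 2-h are vertical). To end at (-2,0) need (h-2)/2 right-steps and ((2-h)+0)/2 up-steps.
Sum over h with 2 ≤ h ≤ 2, h ≡ 0 (mod 2), 2-h ≡ 0 (mod 2):
h=2: C(2,2)·C(2,0)·C(0,0) = 1·1·1 = 1
Total favorable: 1
Total paths: 4^2 = 16
P = 1/16 = 1/16

Answer: 1/16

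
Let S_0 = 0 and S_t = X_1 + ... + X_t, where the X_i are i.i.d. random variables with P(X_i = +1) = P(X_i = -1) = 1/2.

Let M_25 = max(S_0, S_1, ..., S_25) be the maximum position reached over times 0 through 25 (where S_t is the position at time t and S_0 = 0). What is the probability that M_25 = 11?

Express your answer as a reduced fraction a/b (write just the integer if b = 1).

Answer: 120175/8388608

Derivation:
Let M_25 = max(S_0,...,S_25). Use the reflection principle: for j ≥ 1, #{paths with M_25 ≥ j} = #{S_25 ≥ j} + #{S_25 ≥ j+1}.
By reflection, #{M_25 ≥ 11} = #{S_25 ≥ 11} + #{S_25 ≥ 12} = 726206 + 245506 = 971712.
#{M_25 ≥ 12} = #{S_25 ≥ 12} + #{S_25 ≥ 13} = 245506 + 245506 = 491012.
#{M_25 = 11} = 971712 - 491012 = 480700.
P(M_25 = 11) = 480700/33554432 = 120175/8388608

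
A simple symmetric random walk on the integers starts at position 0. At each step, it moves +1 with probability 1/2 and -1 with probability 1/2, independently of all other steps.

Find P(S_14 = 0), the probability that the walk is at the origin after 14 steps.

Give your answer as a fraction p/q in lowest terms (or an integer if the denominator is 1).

Answer: 429/2048

Derivation:
To return to 0 after 14 steps: need exactly 7 steps of +1 and 7 of -1.
Favorable paths: C(14,7) = 3432
Total paths: 2^14 = 16384
P = 3432/16384 = 429/2048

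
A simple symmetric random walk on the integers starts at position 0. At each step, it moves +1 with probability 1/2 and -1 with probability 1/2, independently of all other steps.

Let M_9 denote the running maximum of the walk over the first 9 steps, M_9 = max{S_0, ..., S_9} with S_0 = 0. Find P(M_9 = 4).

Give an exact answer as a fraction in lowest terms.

Let M_9 = max(S_0,...,S_9). Use the reflection principle: for j ≥ 1, #{paths with M_9 ≥ j} = #{S_9 ≥ j} + #{S_9 ≥ j+1}.
By reflection, #{M_9 ≥ 4} = #{S_9 ≥ 4} + #{S_9 ≥ 5} = 46 + 46 = 92.
#{M_9 ≥ 5} = #{S_9 ≥ 5} + #{S_9 ≥ 6} = 46 + 10 = 56.
#{M_9 = 4} = 92 - 56 = 36.
P(M_9 = 4) = 36/512 = 9/128

Answer: 9/128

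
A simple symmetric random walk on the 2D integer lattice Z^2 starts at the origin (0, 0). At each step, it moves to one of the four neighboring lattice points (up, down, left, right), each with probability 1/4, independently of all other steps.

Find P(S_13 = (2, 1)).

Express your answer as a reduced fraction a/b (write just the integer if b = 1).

Let h be the number of horizontal steps (so 13-h are vertical). To end at (2,1) need (h+2)/2 right-steps and ((13-h)+1)/2 up-steps.
Sum over h with 2 ≤ h ≤ 12, h ≡ 0 (mod 2), 13-h ≡ 1 (mod 2):
h=2: C(13,2)·C(2,2)·C(11,6) = 78·1·462 = 36036
h=4: C(13,4)·C(4,3)·C(9,5) = 715·4·126 = 360360
h=6: C(13,6)·C(6,4)·C(7,4) = 1716·15·35 = 900900
h=8: C(13,8)·C(8,5)·C(5,3) = 1287·56·10 = 720720
h=10: C(13,10)·C(10,6)·C(3,2) = 286·210·3 = 180180
h=12: C(13,12)·C(12,7)·C(1,1) = 13·792·1 = 10296
Total favorable: 2208492
Total paths: 4^13 = 67108864
P = 2208492/67108864 = 552123/16777216

Answer: 552123/16777216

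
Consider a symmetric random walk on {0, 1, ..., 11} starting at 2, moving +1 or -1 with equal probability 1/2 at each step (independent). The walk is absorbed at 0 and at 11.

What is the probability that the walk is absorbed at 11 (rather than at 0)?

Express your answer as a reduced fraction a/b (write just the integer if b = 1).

Answer: 2/11

Derivation:
Symmetric walk (p = 1/2): the harmonic-function argument gives P(hit 11 before 0 | start at 2) = a/N.
P = 2/11 = 2/11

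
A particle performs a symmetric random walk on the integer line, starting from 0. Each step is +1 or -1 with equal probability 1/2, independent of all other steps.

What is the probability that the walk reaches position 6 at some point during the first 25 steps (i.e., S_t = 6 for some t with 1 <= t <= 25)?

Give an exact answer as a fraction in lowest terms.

Count via complement. Let g(t,s) = #length-t paths at position s with S_1..S_t all ≠ 6.
g(t,s) = g(t-1,s-1) + g(t-1,s+1) for s ≠ 6; g(t,6) = 0.
t=0: g(0,0)=1
t=1: g(1,-1)=1 g(1,1)=1
t=2: g(2,-2)=1 g(2,0)=2 g(2,2)=1
t=3: g(3,-3)=1 g(3,-1)=3 g(3,1)=3 g(3,3)=1
t=4: g(4,-4)=1 g(4,-2)=4 g(4,0)=6 g(4,2)=4 g(4,4)=1
t=5: g(5,-5)=1 g(5,-3)=5 g(5,-1)=10 g(5,1)=10 g(5,3)=5 g(5,5)=1
t=6: g(6,-6)=1 g(6,-4)=6 g(6,-2)=15 g(6,0)=20 g(6,2)=15 g(6,4)=6
t=7: g(7,-7)=1 g(7,-5)=7 g(7,-3)=21 g(7,-1)=35 g(7,1)=35 g(7,3)=21 g(7,5)=6
t=8: g(8,-8)=1 g(8,-6)=8 g(8,-4)=28 g(8,-2)=56 g(8,0)=70 g(8,2)=56 g(8,4)=27
t=9: g(9,-9)=1 g(9,-7)=9 g(9,-5)=36 g(9,-3)=84 g(9,-1)=126 g(9,1)=126 g(9,3)=83 g(9,5)=27
t=10: g(10,-10)=1 g(10,-8)=10 g(10,-6)=45 g(10,-4)=120 g(10,-2)=210 g(10,0)=252 g(10,2)=209 g(10,4)=110
t=11: g(11,-11)=1 g(11,-9)=11 g(11,-7)=55 g(11,-5)=165 g(11,-3)=330 g(11,-1)=462 g(11,1)=461 g(11,3)=319 g(11,5)=110
t=12: g(12,-12)=1 g(12,-10)=12 g(12,-8)=66 g(12,-6)=220 g(12,-4)=495 g(12,-2)=792 g(12,0)=923 g(12,2)=780 g(12,4)=429
t=13: g(13,-13)=1 g(13,-11)=13 g(13,-9)=78 g(13,-7)=286 g(13,-5)=715 g(13,-3)=1287 g(13,-1)=1715 g(13,1)=1703 g(13,3)=1209 g(13,5)=429
t=14: g(14,-14)=1 g(14,-12)=14 g(14,-10)=91 g(14,-8)=364 g(14,-6)=1001 g(14,-4)=2002 g(14,-2)=3002 g(14,0)=3418 g(14,2)=2912 g(14,4)=1638
t=15: g(15,-15)=1 g(15,-13)=15 g(15,-11)=105 g(15,-9)=455 g(15,-7)=1365 g(15,-5)=3003 g(15,-3)=5004 g(15,-1)=6420 g(15,1)=6330 g(15,3)=4550 g(15,5)=1638
t=16: g(16,-16)=1 g(16,-14)=16 g(16,-12)=120 g(16,-10)=560 g(16,-8)=1820 g(16,-6)=4368 g(16,-4)=8007 g(16,-2)=11424 g(16,0)=12750 g(16,2)=10880 g(16,4)=6188
t=17: g(17,-17)=1 g(17,-15)=17 g(17,-13)=136 g(17,-11)=680 g(17,-9)=2380 g(17,-7)=6188 g(17,-5)=12375 g(17,-3)=19431 g(17,-1)=24174 g(17,1)=23630 g(17,3)=17068 g(17,5)=6188
t=18: g(18,-18)=1 g(18,-16)=18 g(18,-14)=153 g(18,-12)=816 g(18,-10)=3060 g(18,-8)=8568 g(18,-6)=18563 g(18,-4)=31806 g(18,-2)=43605 g(18,0)=47804 g(18,2)=40698 g(18,4)=23256
t=19: g(19,-19)=1 g(19,-17)=19 g(19,-15)=171 g(19,-13)=969 g(19,-11)=3876 g(19,-9)=11628 g(19,-7)=27131 g(19,-5)=50369 g(19,-3)=75411 g(19,-1)=91409 g(19,1)=88502 g(19,3)=63954 g(19,5)=23256
t=20: g(20,-20)=1 g(20,-18)=20 g(20,-16)=190 g(20,-14)=1140 g(20,-12)=4845 g(20,-10)=15504 g(20,-8)=38759 g(20,-6)=77500 g(20,-4)=125780 g(20,-2)=166820 g(20,0)=179911 g(20,2)=152456 g(20,4)=87210
t=21: g(21,-21)=1 g(21,-19)=21 g(21,-17)=210 g(21,-15)=1330 g(21,-13)=5985 g(21,-11)=20349 g(21,-9)=54263 g(21,-7)=116259 g(21,-5)=203280 g(21,-3)=292600 g(21,-1)=346731 g(21,1)=332367 g(21,3)=239666 g(21,5)=87210
t=22: g(22,-22)=1 g(22,-20)=22 g(22,-18)=231 g(22,-16)=1540 g(22,-14)=7315 g(22,-12)=26334 g(22,-10)=74612 g(22,-8)=170522 g(22,-6)=319539 g(22,-4)=495880 g(22,-2)=639331 g(22,0)=679098 g(22,2)=572033 g(22,4)=326876
t=23: g(23,-23)=1 g(23,-21)=23 g(23,-19)=253 g(23,-17)=1771 g(23,-15)=8855 g(23,-13)=33649 g(23,-11)=100946 g(23,-9)=245134 g(23,-7)=490061 g(23,-5)=815419 g(23,-3)=1135211 g(23,-1)=1318429 g(23,1)=1251131 g(23,3)=898909 g(23,5)=326876
t=24: g(24,-24)=1 g(24,-22)=24 g(24,-20)=276 g(24,-18)=2024 g(24,-16)=10626 g(24,-14)=42504 g(24,-12)=134595 g(24,-10)=346080 g(24,-8)=735195 g(24,-6)=1305480 g(24,-4)=1950630 g(24,-2)=2453640 g(24,0)=2569560 g(24,2)=2150040 g(24,4)=1225785
t=25: g(25,-25)=1 g(25,-23)=25 g(25,-21)=300 g(25,-19)=2300 g(25,-17)=12650 g(25,-15)=53130 g(25,-13)=177099 g(25,-11)=480675 g(25,-9)=1081275 g(25,-7)=2040675 g(25,-5)=3256110 g(25,-3)=4404270 g(25,-1)=5023200 g(25,1)=4719600 g(25,3)=3375825 g(25,5)=1225785
Paths never hitting 6: Σ_s g(25,s) = 25852920
Paths hitting 6: 2^25 - 25852920 = 7701512
P = 7701512/33554432 = 962689/4194304

Answer: 962689/4194304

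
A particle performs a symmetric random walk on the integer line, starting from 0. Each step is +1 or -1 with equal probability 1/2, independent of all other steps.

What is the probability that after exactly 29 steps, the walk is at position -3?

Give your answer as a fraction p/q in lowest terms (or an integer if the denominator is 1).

Answer: 67863915/536870912

Derivation:
To reach position -3 after 29 steps: need 13 steps of +1 and 16 of -1.
Favorable paths: C(29,13) = 67863915
Total paths: 2^29 = 536870912
P = 67863915/536870912 = 67863915/536870912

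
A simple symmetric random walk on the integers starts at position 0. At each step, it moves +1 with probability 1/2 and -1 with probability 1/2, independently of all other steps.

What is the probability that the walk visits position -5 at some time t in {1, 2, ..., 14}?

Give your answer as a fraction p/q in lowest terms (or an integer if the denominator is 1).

Answer: 1471/8192

Derivation:
Count via complement. Let g(t,s) = #length-t paths at position s with S_1..S_t all ≠ -5.
g(t,s) = g(t-1,s-1) + g(t-1,s+1) for s ≠ -5; g(t,-5) = 0.
t=0: g(0,0)=1
t=1: g(1,-1)=1 g(1,1)=1
t=2: g(2,-2)=1 g(2,0)=2 g(2,2)=1
t=3: g(3,-3)=1 g(3,-1)=3 g(3,1)=3 g(3,3)=1
t=4: g(4,-4)=1 g(4,-2)=4 g(4,0)=6 g(4,2)=4 g(4,4)=1
t=5: g(5,-3)=5 g(5,-1)=10 g(5,1)=10 g(5,3)=5 g(5,5)=1
t=6: g(6,-4)=5 g(6,-2)=15 g(6,0)=20 g(6,2)=15 g(6,4)=6 g(6,6)=1
t=7: g(7,-3)=20 g(7,-1)=35 g(7,1)=35 g(7,3)=21 g(7,5)=7 g(7,7)=1
t=8: g(8,-4)=20 g(8,-2)=55 g(8,0)=70 g(8,2)=56 g(8,4)=28 g(8,6)=8 g(8,8)=1
t=9: g(9,-3)=75 g(9,-1)=125 g(9,1)=126 g(9,3)=84 g(9,5)=36 g(9,7)=9 g(9,9)=1
t=10: g(10,-4)=75 g(10,-2)=200 g(10,0)=251 g(10,2)=210 g(10,4)=120 g(10,6)=45 g(10,8)=10 g(10,10)=1
t=11: g(11,-3)=275 g(11,-1)=451 g(11,1)=461 g(11,3)=330 g(11,5)=165 g(11,7)=55 g(11,9)=11 g(11,11)=1
t=12: g(12,-4)=275 g(12,-2)=726 g(12,0)=912 g(12,2)=791 g(12,4)=495 g(12,6)=220 g(12,8)=66 g(12,10)=12 g(12,12)=1
t=13: g(13,-3)=1001 g(13,-1)=1638 g(13,1)=1703 g(13,3)=1286 g(13,5)=715 g(13,7)=286 g(13,9)=78 g(13,11)=13 g(13,13)=1
t=14: g(14,-4)=1001 g(14,-2)=2639 g(14,0)=3341 g(14,2)=2989 g(14,4)=2001 g(14,6)=1001 g(14,8)=364 g(14,10)=91 g(14,12)=14 g(14,14)=1
Paths never hitting -5: Σ_s g(14,s) = 13442
Paths hitting -5: 2^14 - 13442 = 2942
P = 2942/16384 = 1471/8192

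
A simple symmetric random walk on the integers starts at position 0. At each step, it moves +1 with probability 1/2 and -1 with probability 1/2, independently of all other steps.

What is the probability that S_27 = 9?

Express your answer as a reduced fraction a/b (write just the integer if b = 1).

Answer: 4686825/134217728

Derivation:
To reach position 9 after 27 steps: need 18 steps of +1 and 9 of -1.
Favorable paths: C(27,18) = 4686825
Total paths: 2^27 = 134217728
P = 4686825/134217728 = 4686825/134217728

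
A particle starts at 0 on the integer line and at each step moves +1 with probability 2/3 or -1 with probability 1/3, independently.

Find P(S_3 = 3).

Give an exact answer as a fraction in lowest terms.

Answer: 8/27

Derivation:
To reach position 3 after 3 steps: need 3 steps of +1 and 0 steps of -1.
Number of such sequences: C(3,3) = 1
Each has probability (2/3)^3 · (1/3)^0 = 8/27
P = 1 · 8/27 = 8/27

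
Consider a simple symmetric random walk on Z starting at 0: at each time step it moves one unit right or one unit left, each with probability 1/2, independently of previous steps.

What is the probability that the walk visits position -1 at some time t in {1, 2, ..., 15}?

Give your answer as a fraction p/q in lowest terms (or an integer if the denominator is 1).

Count via complement. Let g(t,s) = #length-t paths at position s with S_1..S_t all ≠ -1.
g(t,s) = g(t-1,s-1) + g(t-1,s+1) for s ≠ -1; g(t,-1) = 0.
t=0: g(0,0)=1
t=1: g(1,1)=1
t=2: g(2,0)=1 g(2,2)=1
t=3: g(3,1)=2 g(3,3)=1
t=4: g(4,0)=2 g(4,2)=3 g(4,4)=1
t=5: g(5,1)=5 g(5,3)=4 g(5,5)=1
t=6: g(6,0)=5 g(6,2)=9 g(6,4)=5 g(6,6)=1
t=7: g(7,1)=14 g(7,3)=14 g(7,5)=6 g(7,7)=1
t=8: g(8,0)=14 g(8,2)=28 g(8,4)=20 g(8,6)=7 g(8,8)=1
t=9: g(9,1)=42 g(9,3)=48 g(9,5)=27 g(9,7)=8 g(9,9)=1
t=10: g(10,0)=42 g(10,2)=90 g(10,4)=75 g(10,6)=35 g(10,8)=9 g(10,10)=1
t=11: g(11,1)=132 g(11,3)=165 g(11,5)=110 g(11,7)=44 g(11,9)=10 g(11,11)=1
t=12: g(12,0)=132 g(12,2)=297 g(12,4)=275 g(12,6)=154 g(12,8)=54 g(12,10)=11 g(12,12)=1
t=13: g(13,1)=429 g(13,3)=572 g(13,5)=429 g(13,7)=208 g(13,9)=65 g(13,11)=12 g(13,13)=1
t=14: g(14,0)=429 g(14,2)=1001 g(14,4)=1001 g(14,6)=637 g(14,8)=273 g(14,10)=77 g(14,12)=13 g(14,14)=1
t=15: g(15,1)=1430 g(15,3)=2002 g(15,5)=1638 g(15,7)=910 g(15,9)=350 g(15,11)=90 g(15,13)=14 g(15,15)=1
Paths never hitting -1: Σ_s g(15,s) = 6435
Paths hitting -1: 2^15 - 6435 = 26333
P = 26333/32768 = 26333/32768

Answer: 26333/32768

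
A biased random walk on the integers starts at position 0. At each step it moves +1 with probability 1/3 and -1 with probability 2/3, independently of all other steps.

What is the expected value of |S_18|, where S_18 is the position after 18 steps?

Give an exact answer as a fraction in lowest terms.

S_18 takes values m ≡ 0 (mod 2) with |m| ≤ 18; P(S_18=m) = C(18,(18+m)/2) · (1/3)^((18+m)/2) · (2/3)^((18-m)/2).
Distribution: P(S=-18)=262144/387420489, P(S=-16)=262144/43046721, P(S=-14)=1114112/43046721, P(S=-12)=8912896/129140163, P(S=-10)=5570560/43046721, P(S=-8)=7798784/43046721, P(S=-6)=25346048/129140163, P(S=-4)=7241728/43046721, P(S=-2)=4978688/43046721, P(S=0)=24893440/387420489, P(S=2)=1244672/43046721, P(S=4)=452608/43046721, P(S=6)=396032/129140163, P(S=8)=30464/43046721, P(S=10)=5440/43046721, P(S=12)=2176/129140163, P(S=14)=68/43046721, P(S=16)=4/43046721, P(S=18)=1/387420489
E[|S_18|] = Σ_m |m|·P(S_18=m) = 269079674/43046721

Answer: 269079674/43046721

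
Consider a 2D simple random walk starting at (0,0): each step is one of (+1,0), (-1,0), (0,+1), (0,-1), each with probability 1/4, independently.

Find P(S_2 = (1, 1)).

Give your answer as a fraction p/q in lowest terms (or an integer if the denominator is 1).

Answer: 1/8

Derivation:
Let h be the number of horizontal steps (so 2-h are vertical). To end at (1,1) need (h+1)/2 right-steps and ((2-h)+1)/2 up-steps.
Sum over h with 1 ≤ h ≤ 1, h ≡ 1 (mod 2), 2-h ≡ 1 (mod 2):
h=1: C(2,1)·C(1,1)·C(1,1) = 2·1·1 = 2
Total favorable: 2
Total paths: 4^2 = 16
P = 2/16 = 1/8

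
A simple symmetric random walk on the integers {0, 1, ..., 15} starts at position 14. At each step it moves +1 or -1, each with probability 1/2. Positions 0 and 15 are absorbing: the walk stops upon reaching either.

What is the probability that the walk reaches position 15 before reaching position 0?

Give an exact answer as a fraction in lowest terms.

Answer: 14/15

Derivation:
Symmetric walk (p = 1/2): the harmonic-function argument gives P(hit 15 before 0 | start at 14) = a/N.
P = 14/15 = 14/15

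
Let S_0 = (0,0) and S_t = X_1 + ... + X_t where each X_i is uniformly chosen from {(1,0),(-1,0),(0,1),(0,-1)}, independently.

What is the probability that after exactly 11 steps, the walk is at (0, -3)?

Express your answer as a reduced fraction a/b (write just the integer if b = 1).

Answer: 27225/1048576

Derivation:
Let h be the number of horizontal steps (so 11-h are vertical). To end at (0,-3) need (h+0)/2 right-steps and ((11-h)-3)/2 up-steps.
Sum over h with 0 ≤ h ≤ 8, h ≡ 0 (mod 2), 11-h ≡ 1 (mod 2):
h=0: C(11,0)·C(0,0)·C(11,4) = 1·1·330 = 330
h=2: C(11,2)·C(2,1)·C(9,3) = 55·2·84 = 9240
h=4: C(11,4)·C(4,2)·C(7,2) = 330·6·21 = 41580
h=6: C(11,6)·C(6,3)·C(5,1) = 462·20·5 = 46200
h=8: C(11,8)·C(8,4)·C(3,0) = 165·70·1 = 11550
Total favorable: 108900
Total paths: 4^11 = 4194304
P = 108900/4194304 = 27225/1048576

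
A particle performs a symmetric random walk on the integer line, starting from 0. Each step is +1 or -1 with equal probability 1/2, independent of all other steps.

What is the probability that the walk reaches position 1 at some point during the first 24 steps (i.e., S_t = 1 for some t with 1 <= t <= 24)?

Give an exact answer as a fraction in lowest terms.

Count via complement. Let g(t,s) = #length-t paths at position s with S_1..S_t all ≠ 1.
g(t,s) = g(t-1,s-1) + g(t-1,s+1) for s ≠ 1; g(t,1) = 0.
t=0: g(0,0)=1
t=1: g(1,-1)=1
t=2: g(2,-2)=1 g(2,0)=1
t=3: g(3,-3)=1 g(3,-1)=2
t=4: g(4,-4)=1 g(4,-2)=3 g(4,0)=2
t=5: g(5,-5)=1 g(5,-3)=4 g(5,-1)=5
t=6: g(6,-6)=1 g(6,-4)=5 g(6,-2)=9 g(6,0)=5
t=7: g(7,-7)=1 g(7,-5)=6 g(7,-3)=14 g(7,-1)=14
t=8: g(8,-8)=1 g(8,-6)=7 g(8,-4)=20 g(8,-2)=28 g(8,0)=14
t=9: g(9,-9)=1 g(9,-7)=8 g(9,-5)=27 g(9,-3)=48 g(9,-1)=42
t=10: g(10,-10)=1 g(10,-8)=9 g(10,-6)=35 g(10,-4)=75 g(10,-2)=90 g(10,0)=42
t=11: g(11,-11)=1 g(11,-9)=10 g(11,-7)=44 g(11,-5)=110 g(11,-3)=165 g(11,-1)=132
t=12: g(12,-12)=1 g(12,-10)=11 g(12,-8)=54 g(12,-6)=154 g(12,-4)=275 g(12,-2)=297 g(12,0)=132
t=13: g(13,-13)=1 g(13,-11)=12 g(13,-9)=65 g(13,-7)=208 g(13,-5)=429 g(13,-3)=572 g(13,-1)=429
t=14: g(14,-14)=1 g(14,-12)=13 g(14,-10)=77 g(14,-8)=273 g(14,-6)=637 g(14,-4)=1001 g(14,-2)=1001 g(14,0)=429
t=15: g(15,-15)=1 g(15,-13)=14 g(15,-11)=90 g(15,-9)=350 g(15,-7)=910 g(15,-5)=1638 g(15,-3)=2002 g(15,-1)=1430
t=16: g(16,-16)=1 g(16,-14)=15 g(16,-12)=104 g(16,-10)=440 g(16,-8)=1260 g(16,-6)=2548 g(16,-4)=3640 g(16,-2)=3432 g(16,0)=1430
t=17: g(17,-17)=1 g(17,-15)=16 g(17,-13)=119 g(17,-11)=544 g(17,-9)=1700 g(17,-7)=3808 g(17,-5)=6188 g(17,-3)=7072 g(17,-1)=4862
t=18: g(18,-18)=1 g(18,-16)=17 g(18,-14)=135 g(18,-12)=663 g(18,-10)=2244 g(18,-8)=5508 g(18,-6)=9996 g(18,-4)=13260 g(18,-2)=11934 g(18,0)=4862
t=19: g(19,-19)=1 g(19,-17)=18 g(19,-15)=152 g(19,-13)=798 g(19,-11)=2907 g(19,-9)=7752 g(19,-7)=15504 g(19,-5)=23256 g(19,-3)=25194 g(19,-1)=16796
t=20: g(20,-20)=1 g(20,-18)=19 g(20,-16)=170 g(20,-14)=950 g(20,-12)=3705 g(20,-10)=10659 g(20,-8)=23256 g(20,-6)=38760 g(20,-4)=48450 g(20,-2)=41990 g(20,0)=16796
t=21: g(21,-21)=1 g(21,-19)=20 g(21,-17)=189 g(21,-15)=1120 g(21,-13)=4655 g(21,-11)=14364 g(21,-9)=33915 g(21,-7)=62016 g(21,-5)=87210 g(21,-3)=90440 g(21,-1)=58786
t=22: g(22,-22)=1 g(22,-20)=21 g(22,-18)=209 g(22,-16)=1309 g(22,-14)=5775 g(22,-12)=19019 g(22,-10)=48279 g(22,-8)=95931 g(22,-6)=149226 g(22,-4)=177650 g(22,-2)=149226 g(22,0)=58786
t=23: g(23,-23)=1 g(23,-21)=22 g(23,-19)=230 g(23,-17)=1518 g(23,-15)=7084 g(23,-13)=24794 g(23,-11)=67298 g(23,-9)=144210 g(23,-7)=245157 g(23,-5)=326876 g(23,-3)=326876 g(23,-1)=208012
t=24: g(24,-24)=1 g(24,-22)=23 g(24,-20)=252 g(24,-18)=1748 g(24,-16)=8602 g(24,-14)=31878 g(24,-12)=92092 g(24,-10)=211508 g(24,-8)=389367 g(24,-6)=572033 g(24,-4)=653752 g(24,-2)=534888 g(24,0)=208012
Paths never hitting 1: Σ_s g(24,s) = 2704156
Paths hitting 1: 2^24 - 2704156 = 14073060
P = 14073060/16777216 = 3518265/4194304

Answer: 3518265/4194304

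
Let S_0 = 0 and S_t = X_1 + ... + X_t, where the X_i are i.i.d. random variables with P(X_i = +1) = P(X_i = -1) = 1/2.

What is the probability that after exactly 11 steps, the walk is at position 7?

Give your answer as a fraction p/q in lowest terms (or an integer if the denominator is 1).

Answer: 55/2048

Derivation:
To reach position 7 after 11 steps: need 9 steps of +1 and 2 of -1.
Favorable paths: C(11,9) = 55
Total paths: 2^11 = 2048
P = 55/2048 = 55/2048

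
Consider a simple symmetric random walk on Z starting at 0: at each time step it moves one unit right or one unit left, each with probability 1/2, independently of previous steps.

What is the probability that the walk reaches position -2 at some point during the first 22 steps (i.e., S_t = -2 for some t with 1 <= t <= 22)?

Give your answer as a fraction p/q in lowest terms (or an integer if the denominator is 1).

Answer: 1421113/2097152

Derivation:
Count via complement. Let g(t,s) = #length-t paths at position s with S_1..S_t all ≠ -2.
g(t,s) = g(t-1,s-1) + g(t-1,s+1) for s ≠ -2; g(t,-2) = 0.
t=0: g(0,0)=1
t=1: g(1,-1)=1 g(1,1)=1
t=2: g(2,0)=2 g(2,2)=1
t=3: g(3,-1)=2 g(3,1)=3 g(3,3)=1
t=4: g(4,0)=5 g(4,2)=4 g(4,4)=1
t=5: g(5,-1)=5 g(5,1)=9 g(5,3)=5 g(5,5)=1
t=6: g(6,0)=14 g(6,2)=14 g(6,4)=6 g(6,6)=1
t=7: g(7,-1)=14 g(7,1)=28 g(7,3)=20 g(7,5)=7 g(7,7)=1
t=8: g(8,0)=42 g(8,2)=48 g(8,4)=27 g(8,6)=8 g(8,8)=1
t=9: g(9,-1)=42 g(9,1)=90 g(9,3)=75 g(9,5)=35 g(9,7)=9 g(9,9)=1
t=10: g(10,0)=132 g(10,2)=165 g(10,4)=110 g(10,6)=44 g(10,8)=10 g(10,10)=1
t=11: g(11,-1)=132 g(11,1)=297 g(11,3)=275 g(11,5)=154 g(11,7)=54 g(11,9)=11 g(11,11)=1
t=12: g(12,0)=429 g(12,2)=572 g(12,4)=429 g(12,6)=208 g(12,8)=65 g(12,10)=12 g(12,12)=1
t=13: g(13,-1)=429 g(13,1)=1001 g(13,3)=1001 g(13,5)=637 g(13,7)=273 g(13,9)=77 g(13,11)=13 g(13,13)=1
t=14: g(14,0)=1430 g(14,2)=2002 g(14,4)=1638 g(14,6)=910 g(14,8)=350 g(14,10)=90 g(14,12)=14 g(14,14)=1
t=15: g(15,-1)=1430 g(15,1)=3432 g(15,3)=3640 g(15,5)=2548 g(15,7)=1260 g(15,9)=440 g(15,11)=104 g(15,13)=15 g(15,15)=1
t=16: g(16,0)=4862 g(16,2)=7072 g(16,4)=6188 g(16,6)=3808 g(16,8)=1700 g(16,10)=544 g(16,12)=119 g(16,14)=16 g(16,16)=1
t=17: g(17,-1)=4862 g(17,1)=11934 g(17,3)=13260 g(17,5)=9996 g(17,7)=5508 g(17,9)=2244 g(17,11)=663 g(17,13)=135 g(17,15)=17 g(17,17)=1
t=18: g(18,0)=16796 g(18,2)=25194 g(18,4)=23256 g(18,6)=15504 g(18,8)=7752 g(18,10)=2907 g(18,12)=798 g(18,14)=152 g(18,16)=18 g(18,18)=1
t=19: g(19,-1)=16796 g(19,1)=41990 g(19,3)=48450 g(19,5)=38760 g(19,7)=23256 g(19,9)=10659 g(19,11)=3705 g(19,13)=950 g(19,15)=170 g(19,17)=19 g(19,19)=1
t=20: g(20,0)=58786 g(20,2)=90440 g(20,4)=87210 g(20,6)=62016 g(20,8)=33915 g(20,10)=14364 g(20,12)=4655 g(20,14)=1120 g(20,16)=189 g(20,18)=20 g(20,20)=1
t=21: g(21,-1)=58786 g(21,1)=149226 g(21,3)=177650 g(21,5)=149226 g(21,7)=95931 g(21,9)=48279 g(21,11)=19019 g(21,13)=5775 g(21,15)=1309 g(21,17)=209 g(21,19)=21 g(21,21)=1
t=22: g(22,0)=208012 g(22,2)=326876 g(22,4)=326876 g(22,6)=245157 g(22,8)=144210 g(22,10)=67298 g(22,12)=24794 g(22,14)=7084 g(22,16)=1518 g(22,18)=230 g(22,20)=22 g(22,22)=1
Paths never hitting -2: Σ_s g(22,s) = 1352078
Paths hitting -2: 2^22 - 1352078 = 2842226
P = 2842226/4194304 = 1421113/2097152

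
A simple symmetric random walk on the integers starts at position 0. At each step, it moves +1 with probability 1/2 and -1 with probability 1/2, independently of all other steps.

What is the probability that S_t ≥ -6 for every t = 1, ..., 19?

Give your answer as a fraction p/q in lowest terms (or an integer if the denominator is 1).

Answer: 115957/131072

Derivation:
Let f(t,s) = #length-t paths at position s with S_1..S_t all ≥ -6.
f(t,s) = f(t-1,s-1) + f(t-1,s+1) for s ≥ -6; f(t,s) = 0 for s < -6.
t=0: f(0,0)=1
t=1: f(1,-1)=1 f(1,1)=1
t=2: f(2,-2)=1 f(2,0)=2 f(2,2)=1
t=3: f(3,-3)=1 f(3,-1)=3 f(3,1)=3 f(3,3)=1
t=4: f(4,-4)=1 f(4,-2)=4 f(4,0)=6 f(4,2)=4 f(4,4)=1
t=5: f(5,-5)=1 f(5,-3)=5 f(5,-1)=10 f(5,1)=10 f(5,3)=5 f(5,5)=1
t=6: f(6,-6)=1 f(6,-4)=6 f(6,-2)=15 f(6,0)=20 f(6,2)=15 f(6,4)=6 f(6,6)=1
t=7: f(7,-5)=7 f(7,-3)=21 f(7,-1)=35 f(7,1)=35 f(7,3)=21 f(7,5)=7 f(7,7)=1
t=8: f(8,-6)=7 f(8,-4)=28 f(8,-2)=56 f(8,0)=70 f(8,2)=56 f(8,4)=28 f(8,6)=8 f(8,8)=1
t=9: f(9,-5)=35 f(9,-3)=84 f(9,-1)=126 f(9,1)=126 f(9,3)=84 f(9,5)=36 f(9,7)=9 f(9,9)=1
t=10: f(10,-6)=35 f(10,-4)=119 f(10,-2)=210 f(10,0)=252 f(10,2)=210 f(10,4)=120 f(10,6)=45 f(10,8)=10 f(10,10)=1
t=11: f(11,-5)=154 f(11,-3)=329 f(11,-1)=462 f(11,1)=462 f(11,3)=330 f(11,5)=165 f(11,7)=55 f(11,9)=11 f(11,11)=1
t=12: f(12,-6)=154 f(12,-4)=483 f(12,-2)=791 f(12,0)=924 f(12,2)=792 f(12,4)=495 f(12,6)=220 f(12,8)=66 f(12,10)=12 f(12,12)=1
t=13: f(13,-5)=637 f(13,-3)=1274 f(13,-1)=1715 f(13,1)=1716 f(13,3)=1287 f(13,5)=715 f(13,7)=286 f(13,9)=78 f(13,11)=13 f(13,13)=1
t=14: f(14,-6)=637 f(14,-4)=1911 f(14,-2)=2989 f(14,0)=3431 f(14,2)=3003 f(14,4)=2002 f(14,6)=1001 f(14,8)=364 f(14,10)=91 f(14,12)=14 f(14,14)=1
t=15: f(15,-5)=2548 f(15,-3)=4900 f(15,-1)=6420 f(15,1)=6434 f(15,3)=5005 f(15,5)=3003 f(15,7)=1365 f(15,9)=455 f(15,11)=105 f(15,13)=15 f(15,15)=1
t=16: f(16,-6)=2548 f(16,-4)=7448 f(16,-2)=11320 f(16,0)=12854 f(16,2)=11439 f(16,4)=8008 f(16,6)=4368 f(16,8)=1820 f(16,10)=560 f(16,12)=120 f(16,14)=16 f(16,16)=1
t=17: f(17,-5)=9996 f(17,-3)=18768 f(17,-1)=24174 f(17,1)=24293 f(17,3)=19447 f(17,5)=12376 f(17,7)=6188 f(17,9)=2380 f(17,11)=680 f(17,13)=136 f(17,15)=17 f(17,17)=1
t=18: f(18,-6)=9996 f(18,-4)=28764 f(18,-2)=42942 f(18,0)=48467 f(18,2)=43740 f(18,4)=31823 f(18,6)=18564 f(18,8)=8568 f(18,10)=3060 f(18,12)=816 f(18,14)=153 f(18,16)=18 f(18,18)=1
t=19: f(19,-5)=38760 f(19,-3)=71706 f(19,-1)=91409 f(19,1)=92207 f(19,3)=75563 f(19,5)=50387 f(19,7)=27132 f(19,9)=11628 f(19,11)=3876 f(19,13)=969 f(19,15)=171 f(19,17)=19 f(19,19)=1
Σ_s f(19,s) = 463828
P = 463828/524288 = 115957/131072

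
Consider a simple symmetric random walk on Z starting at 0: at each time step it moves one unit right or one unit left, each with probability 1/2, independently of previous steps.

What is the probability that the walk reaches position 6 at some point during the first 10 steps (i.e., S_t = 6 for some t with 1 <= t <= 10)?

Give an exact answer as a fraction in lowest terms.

Answer: 67/1024

Derivation:
Count via complement. Let g(t,s) = #length-t paths at position s with S_1..S_t all ≠ 6.
g(t,s) = g(t-1,s-1) + g(t-1,s+1) for s ≠ 6; g(t,6) = 0.
t=0: g(0,0)=1
t=1: g(1,-1)=1 g(1,1)=1
t=2: g(2,-2)=1 g(2,0)=2 g(2,2)=1
t=3: g(3,-3)=1 g(3,-1)=3 g(3,1)=3 g(3,3)=1
t=4: g(4,-4)=1 g(4,-2)=4 g(4,0)=6 g(4,2)=4 g(4,4)=1
t=5: g(5,-5)=1 g(5,-3)=5 g(5,-1)=10 g(5,1)=10 g(5,3)=5 g(5,5)=1
t=6: g(6,-6)=1 g(6,-4)=6 g(6,-2)=15 g(6,0)=20 g(6,2)=15 g(6,4)=6
t=7: g(7,-7)=1 g(7,-5)=7 g(7,-3)=21 g(7,-1)=35 g(7,1)=35 g(7,3)=21 g(7,5)=6
t=8: g(8,-8)=1 g(8,-6)=8 g(8,-4)=28 g(8,-2)=56 g(8,0)=70 g(8,2)=56 g(8,4)=27
t=9: g(9,-9)=1 g(9,-7)=9 g(9,-5)=36 g(9,-3)=84 g(9,-1)=126 g(9,1)=126 g(9,3)=83 g(9,5)=27
t=10: g(10,-10)=1 g(10,-8)=10 g(10,-6)=45 g(10,-4)=120 g(10,-2)=210 g(10,0)=252 g(10,2)=209 g(10,4)=110
Paths never hitting 6: Σ_s g(10,s) = 957
Paths hitting 6: 2^10 - 957 = 67
P = 67/1024 = 67/1024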